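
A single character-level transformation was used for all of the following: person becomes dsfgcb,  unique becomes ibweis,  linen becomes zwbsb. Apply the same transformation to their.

hvswf

Compare letters: p→d is +14, e→s is +14, r→f is +14 — a constant shift. Every letter moves 14 places later in the alphabet, wrapping around z→a.
For their: t+14=h, h+14=v, e+14=s, i+14=w, r+14=f.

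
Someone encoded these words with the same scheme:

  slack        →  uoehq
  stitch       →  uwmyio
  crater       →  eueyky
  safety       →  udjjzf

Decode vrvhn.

torch

In slack: s→u is +2, l→o is +3, a→e is +4, c→h is +5 — the shift increases by 1 each position. The shift increases by 1 at each position, starting from +2: 2, 3, 4, ….
Reversing it on vrvhn: v−2=t, r−3=o, v−4=r, h−5=c, n−6=h.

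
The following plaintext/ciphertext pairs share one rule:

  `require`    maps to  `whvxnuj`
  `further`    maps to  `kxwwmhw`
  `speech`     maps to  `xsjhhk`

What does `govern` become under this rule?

It's a Vigenère-style cipher with numeric key [5,3]: position i shifts by key[i mod 2].
For govern: g+5=l, o+3=r, v+5=a, e+3=h, r+5=w, n+3=q.

lrahwq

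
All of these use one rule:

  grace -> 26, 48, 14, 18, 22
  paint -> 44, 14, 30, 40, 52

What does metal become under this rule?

38, 22, 52, 14, 36

Each letter becomes 2×(its alphabet position, a=1..z=26) + 12.
Applying it to metal: m=13→38, e=5→22, t=20→52, a=1→14, l=12→36.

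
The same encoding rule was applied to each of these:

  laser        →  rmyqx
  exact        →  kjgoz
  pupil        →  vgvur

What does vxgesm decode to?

plasma

Shifts by position in laser: pos 0: l→r (+6), pos 1: a→m (+12), pos 2: s→y (+6), pos 3: e→q (+12) — repeating every 2. A repeating key of period 2 is used — shifts +6, +12 over and over.
Reversing it on vxgesm: v−6=p, x−12=l, g−6=a, e−12=s, s−6=m, m−12=a.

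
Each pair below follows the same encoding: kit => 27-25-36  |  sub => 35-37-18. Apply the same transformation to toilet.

Each letter is replaced by its alphabet position (a=1..z=26) + 16.
For toilet: t=20→36, o=15→31, i=9→25, l=12→28, e=5→21, t=20→36.

36-31-25-28-21-36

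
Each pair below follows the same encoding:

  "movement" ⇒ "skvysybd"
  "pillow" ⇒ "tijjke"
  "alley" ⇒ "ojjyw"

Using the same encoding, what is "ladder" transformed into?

m(12)→s(18) and o(14)→k(10) fit y≡9x+14 (mod 26); the inverse of 9 mod 26 is 3. Each letter's alphabet position (a=0..z=25) is mapped through 9·x+14 mod 26 — an affine cipher.
Applying it to ladder: l(11)→9·11+14≡9=j; a(0)→9·0+14≡14=o; d(3)→9·3+14≡15=p; d(3)→9·3+14≡15=p; e(4)→9·4+14≡24=y; r(17)→9·17+14≡11=l (all mod 26).

joppyl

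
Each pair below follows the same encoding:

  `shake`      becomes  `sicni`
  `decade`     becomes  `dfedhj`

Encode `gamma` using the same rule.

gbope

In shake: s→s is +0, h→i is +1, a→c is +2, k→n is +3 — the shift increases by 1 each position. Each letter shifts forward by its position index (0, 1, 2, …) — the shift grows by one for each successive letter.
For gamma: g+0=g, a+1=b, m+2=o, m+3=p, a+4=e.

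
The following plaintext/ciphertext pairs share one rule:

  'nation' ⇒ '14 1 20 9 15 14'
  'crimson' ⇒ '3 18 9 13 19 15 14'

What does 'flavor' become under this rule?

6 12 1 22 15 18

n is letter #14 and maps to 14: an offset of 0. Each letter is replaced by its alphabet position (a=1, b=2, …, z=26).
On flavor: f=6→6, l=12→12, a=1→1, v=22→22, o=15→15, r=18→18.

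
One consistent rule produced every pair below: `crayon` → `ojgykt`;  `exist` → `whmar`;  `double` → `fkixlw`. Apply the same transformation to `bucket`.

This is an affine cipher: with a=0,…,z=25, each position x becomes (17x+6) mod 26.
For bucket: b(1)→17·1+6≡23=x; u(20)→17·20+6≡8=i; c(2)→17·2+6≡14=o; k(10)→17·10+6≡20=u; e(4)→17·4+6≡22=w; t(19)→17·19+6≡17=r (all mod 26).

xiouwr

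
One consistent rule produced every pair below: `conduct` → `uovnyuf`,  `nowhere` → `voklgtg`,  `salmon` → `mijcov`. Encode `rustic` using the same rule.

tymfeu

c(2)→u(20) and o(14)→o(14) fit y≡19x+8 (mod 26); the inverse of 19 mod 26 is 11. This is an affine cipher: with a=0,…,z=25, each position x becomes (19x+8) mod 26.
For rustic: r(17)→19·17+8≡19=t; u(20)→19·20+8≡24=y; s(18)→19·18+8≡12=m; t(19)→19·19+8≡5=f; i(8)→19·8+8≡4=e; c(2)→19·2+8≡20=u (all mod 26).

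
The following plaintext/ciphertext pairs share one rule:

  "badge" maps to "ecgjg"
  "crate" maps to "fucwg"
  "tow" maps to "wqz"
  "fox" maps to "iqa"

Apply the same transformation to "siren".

vkugq

The rule splits by letter class: vowels +2, consonants +3.
Applying it to siren: s(cons)+3=v, i(vowel)+2=k, r(cons)+3=u, e(vowel)+2=g, n(cons)+3=q.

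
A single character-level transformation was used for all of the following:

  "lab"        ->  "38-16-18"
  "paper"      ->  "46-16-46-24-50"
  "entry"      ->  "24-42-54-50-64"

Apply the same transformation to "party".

46-16-50-54-64

l(#12)→38 and a(#1)→16: differences scale by 2, so n = 2·pos + 14. With a=1..z=26, the number is 2·pos + 14.
Applying it to party: p=16→46, a=1→16, r=18→50, t=20→54, y=25→64.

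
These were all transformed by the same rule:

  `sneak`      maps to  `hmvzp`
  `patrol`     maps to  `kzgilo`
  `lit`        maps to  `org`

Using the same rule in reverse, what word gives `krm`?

Letters are reflected about the middle of the alphabet (position → 25−position): Atbash.
Reversing it on krm: k↔p, r↔i, m↔n.

pin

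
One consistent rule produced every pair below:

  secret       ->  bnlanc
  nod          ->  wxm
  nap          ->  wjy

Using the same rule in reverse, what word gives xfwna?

owner

Compare letters: s→b is +9, e→n is +9, c→l is +9 — a constant shift. This is a Caesar cipher with shift 9.
Reversing it on xfwna: x−9=o, f−9=w, w−9=n, n−9=e, a−9=r.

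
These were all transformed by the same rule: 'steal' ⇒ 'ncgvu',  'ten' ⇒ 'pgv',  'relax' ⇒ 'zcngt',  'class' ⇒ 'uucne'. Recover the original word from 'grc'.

The output letters match the input read backwards, each shifted +2: steal reversed is laets. Two steps: reverse the string, then apply a Caesar shift of +2.
Decoding grc: shift back: g−2=e, r−2=p, c−2=a → epa; then reverse → ape.

ape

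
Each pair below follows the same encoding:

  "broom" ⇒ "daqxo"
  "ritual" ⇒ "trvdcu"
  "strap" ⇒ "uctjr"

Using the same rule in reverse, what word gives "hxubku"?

Shifts by position in broom: pos 0: b→d (+2), pos 1: r→a (+9), pos 2: o→q (+2), pos 3: o→x (+9) — repeating every 2. The shifts repeat in a cycle of length 2: positions 0,1,… shift by +2, +9, then the pattern repeats.
Reversing it on hxubku: h−2=f, x−9=o, u−2=s, b−9=s, k−2=i, u−9=l.

fossil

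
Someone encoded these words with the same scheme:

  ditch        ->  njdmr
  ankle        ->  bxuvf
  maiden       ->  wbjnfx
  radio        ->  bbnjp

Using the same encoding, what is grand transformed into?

The rule splits by letter class: vowels +1, consonants +10.
On grand: g(cons)+10=q, r(cons)+10=b, a(vowel)+1=b, n(cons)+10=x, d(cons)+10=n.

qbbxn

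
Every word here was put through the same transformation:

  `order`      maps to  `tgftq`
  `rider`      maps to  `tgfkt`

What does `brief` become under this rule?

hgktd

The output letters match the input read backwards, each shifted +2: order reversed is redro. Read the word backwards and shift each letter +2.
On brief: reverse → feirb; then shift: f+2=h, e+2=g, i+2=k, r+2=t, b+2=d.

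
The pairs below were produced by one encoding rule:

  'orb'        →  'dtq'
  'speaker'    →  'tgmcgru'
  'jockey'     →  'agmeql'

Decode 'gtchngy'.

welfare

The word is reversed, then every letter is shifted forward by 2.
Reversing it on gtchngy: shift back: g−2=e, t−2=r, c−2=a, h−2=f, n−2=l, g−2=e, y−2=w → eraflew; then reverse → welfare.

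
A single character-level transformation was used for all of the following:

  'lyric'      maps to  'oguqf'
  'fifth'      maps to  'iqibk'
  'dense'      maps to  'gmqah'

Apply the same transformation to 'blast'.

etdaw

The shifts repeat in a cycle of length 2: positions 0,1,… shift by +3, +8, then the pattern repeats.
Applying it to blast: b+3=e, l+8=t, a+3=d, s+8=a, t+3=w.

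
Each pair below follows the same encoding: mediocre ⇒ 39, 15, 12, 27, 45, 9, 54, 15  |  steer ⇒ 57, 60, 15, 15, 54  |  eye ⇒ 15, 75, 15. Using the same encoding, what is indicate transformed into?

27, 42, 12, 27, 9, 3, 60, 15

m(#13)→39 and e(#5)→15: differences scale by 3, so n = 3·pos + 0. The formula is n = 3×(alphabet index, a=1).
On indicate: i=9→27, n=14→42, d=4→12, i=9→27, c=3→9, a=1→3, t=20→60, e=5→15.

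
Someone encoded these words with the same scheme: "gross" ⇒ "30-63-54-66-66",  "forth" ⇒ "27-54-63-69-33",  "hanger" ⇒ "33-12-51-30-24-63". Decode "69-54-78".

g(#7)→30 and r(#18)→63: differences scale by 3, so n = 3·pos + 9. Each letter becomes 3×(its alphabet position, a=1..z=26) + 9.
Reversing it on 69-54-78: 69→(69−9)÷3=20=t, 54→(54−9)÷3=15=o, 78→(78−9)÷3=23=w.

tow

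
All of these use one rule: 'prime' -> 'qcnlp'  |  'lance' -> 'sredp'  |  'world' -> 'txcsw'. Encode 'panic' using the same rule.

qrend

p(15)→q(16) and r(17)→c(2) fit y≡19x+17 (mod 26); the inverse of 19 mod 26 is 11. Treating letters as 0–25, the rule is x ↦ 19x + 17 (mod 26).
On panic: p(15)→19·15+17≡16=q; a(0)→19·0+17≡17=r; n(13)→19·13+17≡4=e; i(8)→19·8+17≡13=n; c(2)→19·2+17≡3=d (all mod 26).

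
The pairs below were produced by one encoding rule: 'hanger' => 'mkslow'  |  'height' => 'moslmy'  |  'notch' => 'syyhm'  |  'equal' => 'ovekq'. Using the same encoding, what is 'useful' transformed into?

exokeq

The shift depends on letter class: consonant h→m is +5, but vowel a→k is +10. The rule splits by letter class: vowels +10, consonants +5.
Applying it to useful: u(vowel)+10=e, s(cons)+5=x, e(vowel)+10=o, f(cons)+5=k, u(vowel)+10=e, l(cons)+5=q.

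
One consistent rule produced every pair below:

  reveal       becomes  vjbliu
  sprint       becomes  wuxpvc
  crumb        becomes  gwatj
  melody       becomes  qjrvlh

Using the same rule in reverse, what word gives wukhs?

speak

In reveal: r→v is +4, e→j is +5, v→b is +6, e→l is +7 — the shift increases by 1 each position. Each letter shifts forward by (position + 4), i.e. 4, 5, 6, … — the shift grows by one for each successive letter.
Decoding wukhs: w−4=s, u−5=p, k−6=e, h−7=a, s−8=k.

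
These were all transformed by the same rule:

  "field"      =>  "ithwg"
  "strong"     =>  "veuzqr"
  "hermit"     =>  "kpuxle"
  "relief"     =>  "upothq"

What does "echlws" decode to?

breath

The shifts repeat in a cycle of length 2: positions 0,1,… shift by +3, +11, then the pattern repeats.
Decoding echlws: e−3=b, c−11=r, h−3=e, l−11=a, w−3=t, s−11=h.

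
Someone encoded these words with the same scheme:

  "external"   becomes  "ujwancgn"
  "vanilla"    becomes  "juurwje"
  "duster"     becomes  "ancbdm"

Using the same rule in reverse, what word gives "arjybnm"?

Read the word backwards and shift each letter +9.
Decoding arjybnm: shift back: a−9=r, r−9=i, j−9=a, y−9=p, b−9=s, n−9=e, m−9=d → riapsed; then reverse → despair.

despair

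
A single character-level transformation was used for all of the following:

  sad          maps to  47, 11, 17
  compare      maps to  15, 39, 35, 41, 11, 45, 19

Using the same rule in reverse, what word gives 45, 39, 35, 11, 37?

s(#19)→47 and a(#1)→11: differences scale by 2, so n = 2·pos + 9. Each letter becomes 2×(its alphabet position, a=1..z=26) + 9.
Decoding 45, 39, 35, 11, 37: 45→(45−9)÷2=18=r, 39→(39−9)÷2=15=o, 35→(35−9)÷2=13=m, 11→(11−9)÷2=1=a, 37→(37−9)÷2=14=n.

roman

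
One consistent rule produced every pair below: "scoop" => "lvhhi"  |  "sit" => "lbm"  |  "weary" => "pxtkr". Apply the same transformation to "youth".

Compare letters: s→l is +19, c→v is +19, o→h is +19 — a constant shift. This is a Caesar cipher with shift 19.
Applying it to youth: y+19=r, o+19=h, u+19=n, t+19=m, h+19=a.

rhnma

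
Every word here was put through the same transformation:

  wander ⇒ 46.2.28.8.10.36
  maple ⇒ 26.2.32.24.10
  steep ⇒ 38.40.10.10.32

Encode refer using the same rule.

36.10.12.10.36

w(#23)→46 and a(#1)→2: differences scale by 2, so n = 2·pos + 0. The formula is n = 2×(alphabet index, a=1).
Applying it to refer: r=18→36, e=5→10, f=6→12, e=5→10, r=18→36.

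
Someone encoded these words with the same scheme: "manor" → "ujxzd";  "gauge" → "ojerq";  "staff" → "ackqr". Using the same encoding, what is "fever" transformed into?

Letter i (0-indexed) is shifted by i+8, so successive shifts are 8, 9, 10, ….
Applying it to fever: f+8=n, e+9=n, v+10=f, e+11=p, r+12=d.

nnfpd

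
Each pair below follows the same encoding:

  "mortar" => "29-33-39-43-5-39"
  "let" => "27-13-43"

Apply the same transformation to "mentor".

29-13-31-43-33-39

m(#13)→29 and o(#15)→33: differences scale by 2, so n = 2·pos + 3. Each letter becomes 2×(its alphabet position, a=1..z=26) + 3.
On mentor: m=13→29, e=5→13, n=14→31, t=20→43, o=15→33, r=18→39.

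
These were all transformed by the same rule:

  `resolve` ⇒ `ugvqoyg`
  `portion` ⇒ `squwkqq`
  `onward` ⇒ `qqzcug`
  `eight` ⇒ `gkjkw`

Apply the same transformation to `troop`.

Vowels shift forward by 2 and consonants shift forward by 3.
For troop: t(cons)+3=w, r(cons)+3=u, o(vowel)+2=q, o(vowel)+2=q, p(cons)+3=s.

wuqqs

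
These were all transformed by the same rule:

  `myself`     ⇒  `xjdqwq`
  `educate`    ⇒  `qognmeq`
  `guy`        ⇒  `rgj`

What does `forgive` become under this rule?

qacrugq

The shift depends on letter class: consonant m→x is +11, but vowel e→q is +12. Vowels shift forward by 12 and consonants shift forward by 11.
Applying it to forgive: f(cons)+11=q, o(vowel)+12=a, r(cons)+11=c, g(cons)+11=r, i(vowel)+12=u, v(cons)+11=g, e(vowel)+12=q.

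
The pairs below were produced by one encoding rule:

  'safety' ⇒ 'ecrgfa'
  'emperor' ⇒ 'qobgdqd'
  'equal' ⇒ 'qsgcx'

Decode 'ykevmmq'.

Shifts by position in safety: pos 0: s→e (+12), pos 1: a→c (+2), pos 2: f→r (+12), pos 3: e→g (+2) — repeating every 2. It's a Vigenère-style cipher with numeric key [12,2]: position i shifts by key[i mod 2].
Undoing it on ykevmmq: y−12=m, k−2=i, e−12=s, v−2=t, m−12=a, m−2=k, q−12=e.

mistake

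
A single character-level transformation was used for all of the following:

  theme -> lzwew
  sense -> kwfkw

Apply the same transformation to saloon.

ksdggf

Compare letters: t→l is +18, h→z is +18, e→w is +18 — a constant shift. Each letter is shifted forward by 18 in the alphabet (a Caesar shift of +18).
For saloon: s+18=k, a+18=s, l+18=d, o+18=g, o+18=g, n+18=f.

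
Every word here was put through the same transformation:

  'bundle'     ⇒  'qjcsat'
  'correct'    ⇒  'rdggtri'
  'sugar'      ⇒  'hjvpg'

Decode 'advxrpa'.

logical

Compare letters: b→q is +15, u→j is +15, n→c is +15 — a constant shift. Each letter is shifted forward by 15 in the alphabet (a Caesar shift of +15).
Reversing it on advxrpa: a−15=l, d−15=o, v−15=g, x−15=i, r−15=c, p−15=a, a−15=l.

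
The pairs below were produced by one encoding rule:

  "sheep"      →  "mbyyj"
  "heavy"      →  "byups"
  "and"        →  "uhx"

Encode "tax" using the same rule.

nur

Compare letters: s→m is +20, h→b is +20, e→y is +20 — a constant shift. It's a constant shift of +20 (ROT20).
For tax: t+20=n, a+20=u, x+20=r.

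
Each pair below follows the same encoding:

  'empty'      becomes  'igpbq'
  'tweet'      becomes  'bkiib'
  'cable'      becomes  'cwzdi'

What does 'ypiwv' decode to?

spear

e(4)→i(8) and m(12)→g(6) fit y≡3x+22 (mod 26); the inverse of 3 mod 26 is 9. Each letter's alphabet position (a=0..z=25) is mapped through 3·x+22 mod 26 — an affine cipher.
Reversing it on ypiwv: y(24)→9·(24−22)≡18=s; p(15)→9·(15−22)≡15=p; i(8)→9·(8−22)≡4=e; w(22)→9·(22−22)≡0=a; v(21)→9·(21−22)≡17=r (all mod 26).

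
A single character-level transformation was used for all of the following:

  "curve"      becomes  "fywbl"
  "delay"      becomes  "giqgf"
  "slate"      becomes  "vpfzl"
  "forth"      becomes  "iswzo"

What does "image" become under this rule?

lqfml

In curve: c→f is +3, u→y is +4, r→w is +5, v→b is +6 — the shift increases by 1 each position. Each letter shifts forward by (position + 3), i.e. 3, 4, 5, … — the shift grows by one for each successive letter.
On image: i+3=l, m+4=q, a+5=f, g+6=m, e+7=l.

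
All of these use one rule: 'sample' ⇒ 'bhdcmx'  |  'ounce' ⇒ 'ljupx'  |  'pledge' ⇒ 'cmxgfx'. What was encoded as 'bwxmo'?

shelf

s(18)→b(1) and a(0)→h(7) fit y≡17x+7 (mod 26); the inverse of 17 mod 26 is 23. This is an affine cipher: with a=0,…,z=25, each position x becomes (17x+7) mod 26.
Undoing it on bwxmo: b(1)→23·(1−7)≡18=s; w(22)→23·(22−7)≡7=h; x(23)→23·(23−7)≡4=e; m(12)→23·(12−7)≡11=l; o(14)→23·(14−7)≡5=f (all mod 26).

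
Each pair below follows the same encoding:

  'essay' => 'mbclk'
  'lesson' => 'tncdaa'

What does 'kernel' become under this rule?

In essay: e→m is +8, s→b is +9, s→c is +10, a→l is +11 — the shift increases by 1 each position. Letter i (0-indexed) is shifted by i+8, so successive shifts are 8, 9, 10, ….
On kernel: k+8=s, e+9=n, r+10=b, n+11=y, e+12=q, l+13=y.

snbyqy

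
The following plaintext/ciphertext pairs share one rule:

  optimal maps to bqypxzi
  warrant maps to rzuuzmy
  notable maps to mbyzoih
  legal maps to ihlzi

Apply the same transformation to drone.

submh

o(14)→b(1) and p(15)→q(16) fit y≡15x+25 (mod 26); the inverse of 15 mod 26 is 7. This is an affine cipher: with a=0,…,z=25, each position x becomes (15x+25) mod 26.
On drone: d(3)→15·3+25≡18=s; r(17)→15·17+25≡20=u; o(14)→15·14+25≡1=b; n(13)→15·13+25≡12=m; e(4)→15·4+25≡7=h (all mod 26).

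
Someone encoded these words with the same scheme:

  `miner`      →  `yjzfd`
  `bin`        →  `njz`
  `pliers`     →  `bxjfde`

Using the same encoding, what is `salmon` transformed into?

The shift depends on letter class: consonant m→y is +12, but vowel i→j is +1. The rule splits by letter class: vowels +1, consonants +12.
On salmon: s(cons)+12=e, a(vowel)+1=b, l(cons)+12=x, m(cons)+12=y, o(vowel)+1=p, n(cons)+12=z.

ebxypz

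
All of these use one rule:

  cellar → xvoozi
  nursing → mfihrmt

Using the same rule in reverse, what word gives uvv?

Each pair mirrors across the alphabet (c↔x, e↔v, l↔o): positions sum to 25. Each letter is replaced by its mirror in the alphabet: a↔z, b↔y, c↔x, and so on (the Atbash cipher).
Decoding uvv: u↔f, v↔e, v↔e.

fee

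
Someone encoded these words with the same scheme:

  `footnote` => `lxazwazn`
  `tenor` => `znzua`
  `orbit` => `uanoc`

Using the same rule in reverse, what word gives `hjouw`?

bacon

The shifts repeat in a cycle of length 3: positions 0,1,… shift by +6, +9, +12, then the pattern repeats.
Undoing it on hjouw: h−6=b, j−9=a, o−12=c, u−6=o, w−9=n.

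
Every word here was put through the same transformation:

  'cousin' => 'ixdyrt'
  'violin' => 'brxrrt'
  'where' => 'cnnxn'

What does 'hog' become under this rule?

nxm

The shift depends on letter class: consonant c→i is +6, but vowel o→x is +9. Two shifts are in play — +9 for a/e/i/o/u, +6 for every other letter.
Applying it to hog: h(cons)+6=n, o(vowel)+9=x, g(cons)+6=m.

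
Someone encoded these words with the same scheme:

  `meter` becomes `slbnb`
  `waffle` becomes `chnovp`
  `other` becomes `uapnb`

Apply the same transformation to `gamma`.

Each letter shifts forward by (position + 6), i.e. 6, 7, 8, … — the shift grows by one for each successive letter.
Applying it to gamma: g+6=m, a+7=h, m+8=u, m+9=v, a+10=k.

mhuvk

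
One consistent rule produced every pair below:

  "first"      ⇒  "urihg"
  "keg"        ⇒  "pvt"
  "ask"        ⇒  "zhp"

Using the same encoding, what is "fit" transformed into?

Each pair mirrors across the alphabet (f↔u, i↔r, r↔i): positions sum to 25. This is the alphabet-reversal cipher (Atbash): a becomes z, b becomes y, etc.
On fit: f↔u, i↔r, t↔g.

urg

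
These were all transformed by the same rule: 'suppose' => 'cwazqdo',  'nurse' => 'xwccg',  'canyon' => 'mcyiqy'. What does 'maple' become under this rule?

A repeating key of period 3 is used — shifts +10, +2, +11 over and over.
On maple: m+10=w, a+2=c, p+11=a, l+10=v, e+2=g.

wcavg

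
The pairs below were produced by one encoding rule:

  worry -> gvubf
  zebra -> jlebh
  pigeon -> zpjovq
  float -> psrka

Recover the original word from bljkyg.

Shifts by position in worry: pos 0: w→g (+10), pos 1: o→v (+7), pos 2: r→u (+3), pos 3: r→b (+10), pos 4: y→f (+7) — repeating every 3. It's a Vigenère-style cipher with numeric key [10,7,3]: position i shifts by key[i mod 3].
Decoding bljkyg: b−10=r, l−7=e, j−3=g, k−10=a, y−7=r, g−3=d.

regard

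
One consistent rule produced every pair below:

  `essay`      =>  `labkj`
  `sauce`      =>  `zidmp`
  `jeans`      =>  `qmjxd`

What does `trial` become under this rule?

Letter i (0-indexed) is shifted by i+7, so successive shifts are 7, 8, 9, ….
For trial: t+7=a, r+8=z, i+9=r, a+10=k, l+11=w.

azrkw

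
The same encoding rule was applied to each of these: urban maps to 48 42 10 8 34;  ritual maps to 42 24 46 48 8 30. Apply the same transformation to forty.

18 36 42 46 56

u(#21)→48 and r(#18)→42: differences scale by 2, so n = 2·pos + 6. The formula is n = 2×(alphabet index, a=1) + 6.
On forty: f=6→18, o=15→36, r=18→42, t=20→46, y=25→56.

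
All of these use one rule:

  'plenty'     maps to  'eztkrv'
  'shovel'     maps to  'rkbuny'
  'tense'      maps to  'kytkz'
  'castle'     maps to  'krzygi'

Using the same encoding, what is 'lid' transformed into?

jor

Read the word backwards and shift each letter +6.
For lid: reverse → dil; then shift: d+6=j, i+6=o, l+6=r.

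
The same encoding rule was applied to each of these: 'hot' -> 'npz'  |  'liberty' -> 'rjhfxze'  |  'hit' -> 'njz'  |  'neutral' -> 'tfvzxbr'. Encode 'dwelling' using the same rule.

The shift depends on letter class: consonant h→n is +6, but vowel o→p is +1. Vowels shift forward by 1 and consonants shift forward by 6.
On dwelling: d(cons)+6=j, w(cons)+6=c, e(vowel)+1=f, l(cons)+6=r, l(cons)+6=r, i(vowel)+1=j, n(cons)+6=t, g(cons)+6=m.

jcfrrjtm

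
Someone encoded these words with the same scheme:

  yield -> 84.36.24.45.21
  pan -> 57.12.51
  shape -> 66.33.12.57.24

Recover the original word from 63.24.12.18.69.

react

y(#25)→84 and i(#9)→36: differences scale by 3, so n = 3·pos + 9. The formula is n = 3×(alphabet index, a=1) + 9.
Undoing it on 63.24.12.18.69: 63→(63−9)÷3=18=r, 24→(24−9)÷3=5=e, 12→(12−9)÷3=1=a, 18→(18−9)÷3=3=c, 69→(69−9)÷3=20=t.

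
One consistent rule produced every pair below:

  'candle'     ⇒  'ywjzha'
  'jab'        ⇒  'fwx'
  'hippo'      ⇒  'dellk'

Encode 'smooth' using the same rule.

oikkpd

Every letter moves 22 places later in the alphabet, wrapping around z→a.
Applying it to smooth: s+22=o, m+22=i, o+22=k, o+22=k, t+22=p, h+22=d.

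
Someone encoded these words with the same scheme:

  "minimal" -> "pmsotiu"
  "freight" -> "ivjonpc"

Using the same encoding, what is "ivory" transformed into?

lztxf

Each letter shifts forward by (position + 3), i.e. 3, 4, 5, … — the shift grows by one for each successive letter.
Applying it to ivory: i+3=l, v+4=z, o+5=t, r+6=x, y+7=f.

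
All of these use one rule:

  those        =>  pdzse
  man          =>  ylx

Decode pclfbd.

The output letters match the input read backwards, each shifted +11: those reversed is esoht. The word is reversed, then every letter is shifted forward by 11.
Undoing it on pclfbd: shift back: p−11=e, c−11=r, l−11=a, f−11=u, b−11=q, d−11=s → erauqs; then reverse → square.

square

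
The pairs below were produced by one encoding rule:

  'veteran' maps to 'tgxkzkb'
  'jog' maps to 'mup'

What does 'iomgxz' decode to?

The output letters match the input read backwards, each shifted +6: veteran reversed is naretev. The word is reversed, then every letter is shifted forward by 6.
Decoding iomgxz: shift back: i−6=c, o−6=i, m−6=g, g−6=a, x−6=r, z−6=t → cigart; then reverse → tragic.

tragic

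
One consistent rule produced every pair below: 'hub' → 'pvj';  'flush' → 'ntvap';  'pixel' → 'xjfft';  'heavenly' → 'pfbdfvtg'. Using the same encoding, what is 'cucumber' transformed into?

The shift depends on letter class: consonant h→p is +8, but vowel u→v is +1. The rule splits by letter class: vowels +1, consonants +8.
On cucumber: c(cons)+8=k, u(vowel)+1=v, c(cons)+8=k, u(vowel)+1=v, m(cons)+8=u, b(cons)+8=j, e(vowel)+1=f, r(cons)+8=z.

kvkvujfz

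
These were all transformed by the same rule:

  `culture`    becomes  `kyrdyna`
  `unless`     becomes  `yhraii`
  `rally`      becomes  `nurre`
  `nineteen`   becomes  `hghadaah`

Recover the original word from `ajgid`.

c(2)→k(10) and u(20)→y(24) fit y≡21x+20 (mod 26); the inverse of 21 mod 26 is 5. Treating letters as 0–25, the rule is x ↦ 21x + 20 (mod 26).
Reversing it on ajgid: a(0)→5·(0−20)≡4=e; j(9)→5·(9−20)≡23=x; g(6)→5·(6−20)≡8=i; i(8)→5·(8−20)≡18=s; d(3)→5·(3−20)≡19=t (all mod 26).

exist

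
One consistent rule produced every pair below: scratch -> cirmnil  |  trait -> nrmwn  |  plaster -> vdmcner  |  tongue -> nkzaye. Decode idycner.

s(18)→c(2) and c(2)→i(8) fit y≡11x+12 (mod 26); the inverse of 11 mod 26 is 19. Each letter's alphabet position (a=0..z=25) is mapped through 11·x+12 mod 26 — an affine cipher.
Reversing it on idycner: i(8)→19·(8−12)≡2=c; d(3)→19·(3−12)≡11=l; y(24)→19·(24−12)≡20=u; c(2)→19·(2−12)≡18=s; n(13)→19·(13−12)≡19=t; e(4)→19·(4−12)≡4=e; r(17)→19·(17−12)≡17=r (all mod 26).

cluster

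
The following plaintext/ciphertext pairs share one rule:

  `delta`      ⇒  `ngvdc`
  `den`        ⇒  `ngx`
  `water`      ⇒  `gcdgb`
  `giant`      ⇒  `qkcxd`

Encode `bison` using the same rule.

Two shifts are in play — +2 for a/e/i/o/u, +10 for every other letter.
Applying it to bison: b(cons)+10=l, i(vowel)+2=k, s(cons)+10=c, o(vowel)+2=q, n(cons)+10=x.

lkcqx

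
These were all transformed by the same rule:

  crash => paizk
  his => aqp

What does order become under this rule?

zmlzw

The output letters match the input read backwards, each shifted +8: crash reversed is hsarc. Two steps: reverse the string, then apply a Caesar shift of +8.
On order: reverse → redro; then shift: r+8=z, e+8=m, d+8=l, r+8=z, o+8=w.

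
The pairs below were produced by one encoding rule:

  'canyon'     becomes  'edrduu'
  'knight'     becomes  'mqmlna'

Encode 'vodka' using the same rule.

In canyon: c→e is +2, a→d is +3, n→r is +4, y→d is +5 — the shift increases by 1 each position. The shift increases by 1 at each position, starting from +2: 2, 3, 4, ….
Applying it to vodka: v+2=x, o+3=r, d+4=h, k+5=p, a+6=g.

xrhpg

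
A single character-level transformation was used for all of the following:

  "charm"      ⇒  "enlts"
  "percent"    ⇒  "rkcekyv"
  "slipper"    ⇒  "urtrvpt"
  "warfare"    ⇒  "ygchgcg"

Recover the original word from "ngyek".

A repeating key of period 3 is used — shifts +2, +6, +11 over and over.
Undoing it on ngyek: n−2=l, g−6=a, y−11=n, e−2=c, k−6=e.

lance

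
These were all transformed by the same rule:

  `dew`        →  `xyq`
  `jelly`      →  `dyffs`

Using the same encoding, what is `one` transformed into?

Each letter is shifted forward by 20 in the alphabet (a Caesar shift of +20).
For one: o+20=i, n+20=h, e+20=y.

ihy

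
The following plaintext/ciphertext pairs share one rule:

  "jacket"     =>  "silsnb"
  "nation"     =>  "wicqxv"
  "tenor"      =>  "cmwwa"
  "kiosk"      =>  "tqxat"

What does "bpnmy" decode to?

It's a Vigenère-style cipher with numeric key [9,8]: position i shifts by key[i mod 2].
Undoing it on bpnmy: b−9=s, p−8=h, n−9=e, m−8=e, y−9=p.

sheep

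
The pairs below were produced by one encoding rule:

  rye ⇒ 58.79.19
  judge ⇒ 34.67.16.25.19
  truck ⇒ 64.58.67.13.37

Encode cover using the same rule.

13.49.70.19.58

r(#18)→58 and y(#25)→79: differences scale by 3, so n = 3·pos + 4. With a=1..z=26, the number is 3·pos + 4.
For cover: c=3→13, o=15→49, v=22→70, e=5→19, r=18→58.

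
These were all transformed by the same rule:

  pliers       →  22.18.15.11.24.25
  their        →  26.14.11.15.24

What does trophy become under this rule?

p is letter #16 and maps to 22: an offset of 6. The number is (letter's place in the alphabet, a=1) + 6.
Applying it to trophy: t=20→26, r=18→24, o=15→21, p=16→22, h=8→14, y=25→31.

26.24.21.22.14.31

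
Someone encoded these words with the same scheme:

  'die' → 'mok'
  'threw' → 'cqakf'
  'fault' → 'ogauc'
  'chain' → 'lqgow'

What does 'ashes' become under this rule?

Two shifts are in play — +6 for a/e/i/o/u, +9 for every other letter.
On ashes: a(vowel)+6=g, s(cons)+9=b, h(cons)+9=q, e(vowel)+6=k, s(cons)+9=b.

gbqkb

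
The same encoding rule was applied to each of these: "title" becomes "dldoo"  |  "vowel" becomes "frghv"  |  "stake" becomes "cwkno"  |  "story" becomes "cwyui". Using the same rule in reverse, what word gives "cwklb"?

stair

Shifts by position in title: pos 0: t→d (+10), pos 1: i→l (+3), pos 2: t→d (+10), pos 3: l→o (+3) — repeating every 2. A repeating key of period 2 is used — shifts +10, +3 over and over.
Decoding cwklb: c−10=s, w−3=t, k−10=a, l−3=i, b−10=r.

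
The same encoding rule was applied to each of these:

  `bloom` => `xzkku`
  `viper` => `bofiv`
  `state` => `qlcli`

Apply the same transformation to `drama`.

Treating letters as 0–25, the rule is x ↦ 21x + 2 (mod 26).
Applying it to drama: d(3)→21·3+2≡13=n; r(17)→21·17+2≡21=v; a(0)→21·0+2≡2=c; m(12)→21·12+2≡20=u; a(0)→21·0+2≡2=c (all mod 26).

nvcuc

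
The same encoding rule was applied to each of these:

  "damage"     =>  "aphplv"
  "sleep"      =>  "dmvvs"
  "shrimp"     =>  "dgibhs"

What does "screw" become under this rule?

This is an affine cipher: with a=0,…,z=25, each position x becomes (21x+15) mod 26.
Applying it to screw: s(18)→21·18+15≡3=d; c(2)→21·2+15≡5=f; r(17)→21·17+15≡8=i; e(4)→21·4+15≡21=v; w(22)→21·22+15≡9=j (all mod 26).

dfivj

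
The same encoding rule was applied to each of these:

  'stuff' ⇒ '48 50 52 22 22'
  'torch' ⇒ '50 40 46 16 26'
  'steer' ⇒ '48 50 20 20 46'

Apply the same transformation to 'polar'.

42 40 34 12 46

The formula is n = 2×(alphabet index, a=1) + 10.
On polar: p=16→42, o=15→40, l=12→34, a=1→12, r=18→46.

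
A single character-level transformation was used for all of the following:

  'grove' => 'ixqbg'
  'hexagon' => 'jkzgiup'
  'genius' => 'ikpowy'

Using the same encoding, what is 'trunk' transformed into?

It's a Vigenère-style cipher with numeric key [2,6]: position i shifts by key[i mod 2].
For trunk: t+2=v, r+6=x, u+2=w, n+6=t, k+2=m.

vxwtm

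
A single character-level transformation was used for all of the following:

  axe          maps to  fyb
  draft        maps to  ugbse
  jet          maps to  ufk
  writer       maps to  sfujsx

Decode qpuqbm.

laptop

Read the word backwards and shift each letter +1.
Decoding qpuqbm: shift back: q−1=p, p−1=o, u−1=t, q−1=p, b−1=a, m−1=l → potpal; then reverse → laptop.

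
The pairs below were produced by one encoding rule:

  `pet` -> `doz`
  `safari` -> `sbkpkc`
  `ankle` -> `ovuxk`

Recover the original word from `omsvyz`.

police

The output letters match the input read backwards, each shifted +10: pet reversed is tep. Two steps: reverse the string, then apply a Caesar shift of +10.
Reversing it on omsvyz: shift back: o−10=e, m−10=c, s−10=i, v−10=l, y−10=o, z−10=p → ecilop; then reverse → police.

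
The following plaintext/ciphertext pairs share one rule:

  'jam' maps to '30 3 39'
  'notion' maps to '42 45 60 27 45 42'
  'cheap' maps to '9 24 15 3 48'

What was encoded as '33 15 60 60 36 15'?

Each letter becomes 3×(its alphabet position, a=1..z=26).
Decoding 33 15 60 60 36 15: 33→(33−0)÷3=11=k, 15→(15−0)÷3=5=e, 60→(60−0)÷3=20=t, 60→(60−0)÷3=20=t, 36→(36−0)÷3=12=l, 15→(15−0)÷3=5=e.

kettle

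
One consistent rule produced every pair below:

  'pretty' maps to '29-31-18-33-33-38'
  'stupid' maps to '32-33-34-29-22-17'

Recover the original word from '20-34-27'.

gun

Letters become their 1-based position plus 13 (so a→14, b→15, …).
Undoing it on 20-34-27: 20→(20−13)÷1=7=g, 34→(34−13)÷1=21=u, 27→(27−13)÷1=14=n.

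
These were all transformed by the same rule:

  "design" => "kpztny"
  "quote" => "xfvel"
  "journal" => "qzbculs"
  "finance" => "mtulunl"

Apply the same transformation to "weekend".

Shifts by position in design: pos 0: d→k (+7), pos 1: e→p (+11), pos 2: s→z (+7), pos 3: i→t (+11) — repeating every 2. It's a Vigenère-style cipher with numeric key [7,11]: position i shifts by key[i mod 2].
For weekend: w+7=d, e+11=p, e+7=l, k+11=v, e+7=l, n+11=y, d+7=k.

dplvlyk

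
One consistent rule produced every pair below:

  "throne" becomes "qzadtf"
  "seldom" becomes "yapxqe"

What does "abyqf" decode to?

tempo

The output letters match the input read backwards, each shifted +12: throne reversed is enorht. Read the word backwards and shift each letter +12.
Undoing it on abyqf: shift back: a−12=o, b−12=p, y−12=m, q−12=e, f−12=t → opmet; then reverse → tempo.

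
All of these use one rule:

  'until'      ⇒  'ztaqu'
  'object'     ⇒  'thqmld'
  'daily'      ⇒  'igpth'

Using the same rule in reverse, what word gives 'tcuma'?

In until: u→z is +5, n→t is +6, t→a is +7, i→q is +8 — the shift increases by 1 each position. Letter i (0-indexed) is shifted by i+5, so successive shifts are 5, 6, 7, ….
Undoing it on tcuma: t−5=o, c−6=w, u−7=n, m−8=e, a−9=r.

owner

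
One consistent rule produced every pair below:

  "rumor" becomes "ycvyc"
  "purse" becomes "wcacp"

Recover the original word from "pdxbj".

In rumor: r→y is +7, u→c is +8, m→v is +9, o→y is +10 — the shift increases by 1 each position. Letter i (0-indexed) is shifted by i+7, so successive shifts are 7, 8, 9, ….
Reversing it on pdxbj: p−7=i, d−8=v, x−9=o, b−10=r, j−11=y.

ivory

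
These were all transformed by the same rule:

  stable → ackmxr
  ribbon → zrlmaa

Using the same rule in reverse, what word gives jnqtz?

In stable: s→a is +8, t→c is +9, a→k is +10, b→m is +11 — the shift increases by 1 each position. Each letter shifts forward by (position + 8), i.e. 8, 9, 10, … — the shift grows by one for each successive letter.
Reversing it on jnqtz: j−8=b, n−9=e, q−10=g, t−11=i, z−12=n.

begin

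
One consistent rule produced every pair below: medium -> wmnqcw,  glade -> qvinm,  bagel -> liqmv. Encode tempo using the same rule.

dmwzw

The shift depends on letter class: consonant m→w is +10, but vowel e→m is +8. The rule splits by letter class: vowels +8, consonants +10.
Applying it to tempo: t(cons)+10=d, e(vowel)+8=m, m(cons)+10=w, p(cons)+10=z, o(vowel)+8=w.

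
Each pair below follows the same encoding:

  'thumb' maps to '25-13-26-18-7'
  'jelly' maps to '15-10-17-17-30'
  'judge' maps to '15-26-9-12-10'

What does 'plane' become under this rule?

21-17-6-19-10

t is letter #20 and maps to 25: an offset of 5. Each letter is replaced by its alphabet position (a=1..z=26) + 5.
On plane: p=16→21, l=12→17, a=1→6, n=14→19, e=5→10.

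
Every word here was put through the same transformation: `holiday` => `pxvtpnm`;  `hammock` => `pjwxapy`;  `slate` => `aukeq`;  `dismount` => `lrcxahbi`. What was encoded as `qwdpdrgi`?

interest

In holiday: h→p is +8, o→x is +9, l→v is +10, i→t is +11 — the shift increases by 1 each position. Letter i (0-indexed) is shifted by i+8, so successive shifts are 8, 9, 10, ….
Reversing it on qwdpdrgi: q−8=i, w−9=n, d−10=t, p−11=e, d−12=r, r−13=e, g−14=s, i−15=t.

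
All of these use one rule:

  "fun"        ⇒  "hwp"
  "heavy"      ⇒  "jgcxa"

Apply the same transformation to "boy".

Compare letters: f→h is +2, u→w is +2, n→p is +2 — a constant shift. It's a constant shift of +2 (ROT2).
For boy: b+2=d, o+2=q, y+2=a.

dqa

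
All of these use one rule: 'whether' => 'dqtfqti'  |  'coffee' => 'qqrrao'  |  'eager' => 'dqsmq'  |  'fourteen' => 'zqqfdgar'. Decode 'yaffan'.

The output letters match the input read backwards, each shifted +12: whether reversed is rehtehw. Two steps: reverse the string, then apply a Caesar shift of +12.
Decoding yaffan: shift back: y−12=m, a−12=o, f−12=t, f−12=t, a−12=o, n−12=b → mottob; then reverse → bottom.

bottom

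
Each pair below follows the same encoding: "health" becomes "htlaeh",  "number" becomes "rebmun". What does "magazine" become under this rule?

The output letters match the input read backwards: health reversed is htlaeh. The word is simply reversed.
Applying it to magazine: reverse → enizagam.

enizagam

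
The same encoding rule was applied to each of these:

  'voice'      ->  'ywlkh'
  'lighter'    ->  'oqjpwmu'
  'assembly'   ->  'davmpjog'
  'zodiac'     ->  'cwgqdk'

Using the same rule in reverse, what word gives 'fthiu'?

Shifts by position in voice: pos 0: v→y (+3), pos 1: o→w (+8), pos 2: i→l (+3), pos 3: c→k (+8) — repeating every 2. A repeating key of period 2 is used — shifts +3, +8 over and over.
Undoing it on fthiu: f−3=c, t−8=l, h−3=e, i−8=a, u−3=r.

clear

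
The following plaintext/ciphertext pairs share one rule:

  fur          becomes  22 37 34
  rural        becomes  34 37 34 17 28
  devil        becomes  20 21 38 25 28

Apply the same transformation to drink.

20 34 25 30 27

f is letter #6 and maps to 22: an offset of 16. The number is (letter's place in the alphabet, a=1) + 16.
On drink: d=4→20, r=18→34, i=9→25, n=14→30, k=11→27.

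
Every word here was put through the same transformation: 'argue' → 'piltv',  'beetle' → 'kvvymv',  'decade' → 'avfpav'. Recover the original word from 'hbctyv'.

a(0)→p(15) and r(17)→i(8) fit y≡21x+15 (mod 26); the inverse of 21 mod 26 is 5. Treating letters as 0–25, the rule is x ↦ 21x + 15 (mod 26).
Decoding hbctyv: h(7)→5·(7−15)≡12=m; b(1)→5·(1−15)≡8=i; c(2)→5·(2−15)≡13=n; t(19)→5·(19−15)≡20=u; y(24)→5·(24−15)≡19=t; v(21)→5·(21−15)≡4=e (all mod 26).

minute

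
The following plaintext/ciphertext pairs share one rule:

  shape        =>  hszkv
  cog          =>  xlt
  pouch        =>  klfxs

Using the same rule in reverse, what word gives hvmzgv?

Each pair mirrors across the alphabet (s↔h, h↔s, a↔z): positions sum to 25. Each letter is replaced by its mirror in the alphabet: a↔z, b↔y, c↔x, and so on (the Atbash cipher).
Undoing it on hvmzgv: h↔s, v↔e, m↔n, z↔a, g↔t, v↔e.

senate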